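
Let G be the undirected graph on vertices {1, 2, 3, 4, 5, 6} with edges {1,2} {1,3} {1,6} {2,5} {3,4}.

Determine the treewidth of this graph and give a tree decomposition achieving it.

Each bag holds 2 vertices, so the decomposition has width 1, which upper-bounds the treewidth. Since G has at least one edge (e.g. 1–2), it is not an edgeless graph, so tw(G) ≥ 1. The upper and lower bounds meet at 1, so that is the treewidth.

Treewidth 1.
Bags: B1 = {1, 2}  B2 = {1, 3}  B3 = {2, 5}  B4 = {1, 6}  B5 = {3, 4}
Tree: B1–B2, B1–B3, B2–B4, B2–B5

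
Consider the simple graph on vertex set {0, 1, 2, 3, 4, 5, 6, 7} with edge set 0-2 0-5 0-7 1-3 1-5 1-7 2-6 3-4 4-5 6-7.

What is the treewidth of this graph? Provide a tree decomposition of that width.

Each bag holds 3 vertices, so the decomposition has width 2, which upper-bounds the treewidth. For the lower bound, G contains the cycle 4–3–1–5–4, so G is not a forest; only forests have treewidth ≤ 1, hence tw(G) ≥ 2. Combining the bounds, tw(G) = 2.

Treewidth 2.
One optimal decomposition is:
Bags: B1 = {3, 4, 5}  B2 = {1, 3, 5}  B3 = {0, 1, 5}  B4 = {0, 1, 7}  B5 = {0, 2, 7}  B6 = {2, 6, 7}
Tree: B1–B2, B2–B3, B3–B4, B4–B5, B5–B6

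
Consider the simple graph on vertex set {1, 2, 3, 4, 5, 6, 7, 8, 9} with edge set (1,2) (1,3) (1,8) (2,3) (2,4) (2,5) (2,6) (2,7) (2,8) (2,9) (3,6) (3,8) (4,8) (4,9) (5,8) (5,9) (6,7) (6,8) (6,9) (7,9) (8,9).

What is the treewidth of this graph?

3

A width-3 tree decomposition is:
Bags: B1 = {2, 5, 8, 9}  B2 = {2, 6, 8, 9}  B3 = {2, 3, 6, 8}  B4 = {1, 2, 3, 8}  B5 = {2, 4, 8, 9}  B6 = {2, 6, 7, 9}
Tree: B1–B2, B2–B3, B3–B4, B1–B5, B2–B6
The largest bag has 4 vertices, giving width 3; this decomposition certifies tw(G) ≤ 3. On the other hand G contains the 4-clique {1, 2, 3, 8}. A clique must lie in a single bag of any decomposition, so no decomposition can have width below 3. Therefore the treewidth is 3.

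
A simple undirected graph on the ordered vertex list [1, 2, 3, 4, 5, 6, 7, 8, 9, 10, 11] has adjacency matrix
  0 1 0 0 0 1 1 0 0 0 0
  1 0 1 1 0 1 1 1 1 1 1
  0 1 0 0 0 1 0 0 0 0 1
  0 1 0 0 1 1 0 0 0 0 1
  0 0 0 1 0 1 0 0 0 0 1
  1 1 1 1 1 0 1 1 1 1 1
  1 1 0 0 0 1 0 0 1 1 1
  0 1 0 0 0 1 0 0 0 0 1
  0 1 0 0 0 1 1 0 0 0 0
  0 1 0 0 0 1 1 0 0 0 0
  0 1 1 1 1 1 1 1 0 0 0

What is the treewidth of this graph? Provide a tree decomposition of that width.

Every bag has size at most 4, so the width is 4 − 1 = 3 and tw(G) ≤ 3. Conversely, {2, 6, 8, 11} is a clique of size 4, and the vertices of any clique must share a bag in every tree decomposition; so some bag has ≥ 4 vertices and tw(G) ≥ 3. The upper and lower bounds meet at 3, so that is the treewidth.

Treewidth 3.
Bags: B1 = {2, 4, 6, 11}  B2 = {4, 5, 6, 11}  B3 = {2, 6, 8, 11}  B4 = {2, 6, 7, 11}  B5 = {2, 6, 7, 10}  B6 = {2, 6, 7, 9}  B7 = {2, 3, 6, 11}  B8 = {1, 2, 6, 7}
Tree: B1–B2, B1–B3, B1–B4, B4–B5, B4–B6, B1–B7, B5–B8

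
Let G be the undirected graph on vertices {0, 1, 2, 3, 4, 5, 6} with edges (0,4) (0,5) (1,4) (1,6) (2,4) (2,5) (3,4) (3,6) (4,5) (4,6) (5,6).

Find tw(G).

2

A width-2 tree decomposition is:
Bags: B1 = {0, 4, 5}  B2 = {2, 4, 5}  B3 = {4, 5, 6}  B4 = {1, 4, 6}  B5 = {3, 4, 6}
Tree: B1–B2, B1–B3, B3–B4, B3–B5
Every bag has size at most 3, so the width is 3 − 1 = 2 and tw(G) ≤ 2. Conversely, {1, 4, 6} is a clique of size 3, and the vertices of any clique must share a bag in every tree decomposition; so some bag has ≥ 3 vertices and tw(G) ≥ 2. Therefore the treewidth is 2.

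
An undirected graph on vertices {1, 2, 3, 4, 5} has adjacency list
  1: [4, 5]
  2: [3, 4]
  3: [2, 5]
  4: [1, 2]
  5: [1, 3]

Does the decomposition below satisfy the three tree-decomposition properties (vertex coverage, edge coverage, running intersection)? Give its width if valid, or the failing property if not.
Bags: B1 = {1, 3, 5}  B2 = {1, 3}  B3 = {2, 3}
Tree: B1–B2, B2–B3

No — vertex 4 appears in no bag.

A tree decomposition must satisfy three properties: every vertex lies in some bag; for every edge, both endpoints lie together in some bag; and for every vertex, the bags containing it form a connected subtree. Here vertex 4 appears in no bag, so the decomposition is invalid.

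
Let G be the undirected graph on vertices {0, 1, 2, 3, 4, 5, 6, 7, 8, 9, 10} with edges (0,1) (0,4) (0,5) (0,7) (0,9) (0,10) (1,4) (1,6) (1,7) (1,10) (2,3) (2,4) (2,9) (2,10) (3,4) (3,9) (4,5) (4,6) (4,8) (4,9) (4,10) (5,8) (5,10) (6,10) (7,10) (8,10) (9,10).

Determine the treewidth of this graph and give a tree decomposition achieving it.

Every bag has size at most 4, so the width is 4 − 1 = 3 and tw(G) ≤ 3. Conversely, {0, 1, 4, 10} is a clique of size 4, and the vertices of any clique must share a bag in every tree decomposition; so some bag has ≥ 4 vertices and tw(G) ≥ 3. Combining the bounds, tw(G) = 3.

Treewidth 3.
Bags: B1 = {1, 4, 6, 10}  B2 = {0, 1, 4, 10}  B3 = {0, 1, 7, 10}  B4 = {0, 4, 5, 10}  B5 = {4, 5, 8, 10}  B6 = {0, 4, 9, 10}  B7 = {2, 4, 9, 10}  B8 = {2, 3, 4, 9}
Tree: B1–B2, B2–B3, B2–B4, B4–B5, B2–B6, B6–B7, B7–B8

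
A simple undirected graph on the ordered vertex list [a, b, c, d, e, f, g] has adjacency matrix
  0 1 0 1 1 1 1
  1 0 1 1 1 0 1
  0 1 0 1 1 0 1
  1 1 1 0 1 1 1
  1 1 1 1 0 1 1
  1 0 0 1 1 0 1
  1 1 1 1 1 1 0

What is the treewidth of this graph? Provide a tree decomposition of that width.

Treewidth 4.
One such decomposition:
Bags: B1 = {a, d, e, f, g}  B2 = {a, b, d, e, g}  B3 = {b, c, d, e, g}
Tree: B1–B2, B2–B3

Every bag has size at most 5, so the width is 5 − 1 = 4 and tw(G) ≤ 4. On the other hand G contains the 5-clique {b, c, d, e, g}. A clique must lie in a single bag of any decomposition, so no decomposition can have width below 4. Therefore the treewidth is 4.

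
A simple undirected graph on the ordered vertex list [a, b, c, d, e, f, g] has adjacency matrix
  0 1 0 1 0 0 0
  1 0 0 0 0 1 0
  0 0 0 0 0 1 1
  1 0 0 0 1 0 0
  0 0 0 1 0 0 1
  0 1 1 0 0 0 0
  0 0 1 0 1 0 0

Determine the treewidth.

A width-2 tree decomposition is:
Bags: B1 = {a, b, f}  B2 = {a, d, f}  B3 = {d, e, f}  B4 = {e, f, g}  B5 = {c, f, g}
Tree: B1–B2, B2–B3, B3–B4, B4–B5
Each bag holds 3 vertices, so the decomposition has width 2, which upper-bounds the treewidth. For the lower bound, G contains the cycle f–b–a–d–e–g–c–f, so G is not a forest; only forests have treewidth ≤ 1, hence tw(G) ≥ 2. The upper and lower bounds meet at 2, so that is the treewidth.

2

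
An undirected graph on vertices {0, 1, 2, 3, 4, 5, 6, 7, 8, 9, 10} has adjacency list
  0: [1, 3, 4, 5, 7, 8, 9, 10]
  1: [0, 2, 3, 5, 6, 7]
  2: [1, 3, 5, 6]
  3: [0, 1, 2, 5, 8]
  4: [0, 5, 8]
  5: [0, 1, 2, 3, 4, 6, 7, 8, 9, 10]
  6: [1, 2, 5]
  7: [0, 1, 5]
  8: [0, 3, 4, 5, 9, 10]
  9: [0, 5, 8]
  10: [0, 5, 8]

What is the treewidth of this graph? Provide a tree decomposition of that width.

The largest bag has 4 vertices, giving width 3; this decomposition certifies tw(G) ≤ 3. On the other hand G contains the 4-clique {0, 5, 8, 9}. A clique must lie in a single bag of any decomposition, so no decomposition can have width below 3. The upper and lower bounds meet at 3, so that is the treewidth.

Treewidth 3.
One such decomposition:
Bags: B1 = {1, 2, 3, 5}  B2 = {0, 1, 3, 5}  B3 = {0, 3, 5, 8}  B4 = {0, 5, 8, 9}  B5 = {0, 1, 5, 7}  B6 = {0, 5, 8, 10}  B7 = {0, 4, 5, 8}  B8 = {1, 2, 5, 6}
Tree: B1–B2, B2–B3, B3–B4, B2–B5, B4–B6, B3–B7, B1–B8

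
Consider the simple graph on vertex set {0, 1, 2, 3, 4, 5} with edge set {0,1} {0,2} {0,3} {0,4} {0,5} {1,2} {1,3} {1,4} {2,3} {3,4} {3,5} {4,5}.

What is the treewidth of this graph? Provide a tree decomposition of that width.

Every bag has size at most 4, so the width is 4 − 1 = 3 and tw(G) ≤ 3. On the other hand G contains the 4-clique {0, 1, 2, 3}. A clique must lie in a single bag of any decomposition, so no decomposition can have width below 3. Therefore the treewidth is 3.

Treewidth 3.
One optimal decomposition is:
Bags: B1 = {0, 1, 3, 4}  B2 = {0, 3, 4, 5}  B3 = {0, 1, 2, 3}
Tree: B1–B2, B1–B3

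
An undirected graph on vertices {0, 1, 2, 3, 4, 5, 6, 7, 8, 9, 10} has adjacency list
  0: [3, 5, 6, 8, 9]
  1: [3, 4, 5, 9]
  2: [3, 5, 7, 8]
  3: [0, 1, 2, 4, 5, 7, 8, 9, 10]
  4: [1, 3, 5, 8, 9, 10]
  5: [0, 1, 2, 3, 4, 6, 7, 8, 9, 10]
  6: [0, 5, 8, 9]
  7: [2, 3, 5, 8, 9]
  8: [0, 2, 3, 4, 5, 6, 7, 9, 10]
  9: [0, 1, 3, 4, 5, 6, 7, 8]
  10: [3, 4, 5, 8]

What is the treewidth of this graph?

A width-4 tree decomposition is:
Bags: B1 = {3, 4, 5, 8, 9}  B2 = {3, 5, 7, 8, 9}  B3 = {0, 3, 5, 8, 9}  B4 = {0, 5, 6, 8, 9}  B5 = {1, 3, 4, 5, 9}  B6 = {2, 3, 5, 7, 8}  B7 = {3, 4, 5, 8, 10}
Tree: B1–B2, B2–B3, B3–B4, B1–B5, B2–B6, B1–B7
Every bag has size at most 5, so the width is 5 − 1 = 4 and tw(G) ≤ 4. On the other hand G contains the 5-clique {0, 3, 5, 8, 9}. A clique must lie in a single bag of any decomposition, so no decomposition can have width below 4. Therefore the treewidth is 4.

4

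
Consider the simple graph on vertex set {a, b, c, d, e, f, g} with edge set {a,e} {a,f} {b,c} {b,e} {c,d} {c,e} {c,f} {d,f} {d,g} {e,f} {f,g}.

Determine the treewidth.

A width-2 tree decomposition is:
Bags: B1 = {c, e, f}  B2 = {b, c, e}  B3 = {c, d, f}  B4 = {a, e, f}  B5 = {d, f, g}
Tree: B1–B2, B1–B3, B1–B4, B3–B5
Every bag has size at most 3, so the width is 3 − 1 = 2 and tw(G) ≤ 2. Conversely, {d, f, g} is a clique of size 3, and the vertices of any clique must share a bag in every tree decomposition; so some bag has ≥ 3 vertices and tw(G) ≥ 2. Combining the bounds, tw(G) = 2.

2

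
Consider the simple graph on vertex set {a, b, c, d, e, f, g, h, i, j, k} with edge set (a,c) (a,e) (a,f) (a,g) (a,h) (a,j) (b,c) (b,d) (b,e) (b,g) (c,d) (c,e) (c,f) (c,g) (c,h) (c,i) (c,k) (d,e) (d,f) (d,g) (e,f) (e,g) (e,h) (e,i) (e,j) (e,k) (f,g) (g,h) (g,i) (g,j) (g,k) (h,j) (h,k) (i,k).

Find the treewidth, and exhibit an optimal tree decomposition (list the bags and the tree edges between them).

Treewidth 4.
One optimal decomposition is:
Bags: B1 = {a, c, e, f, g}  B2 = {a, c, e, g, h}  B3 = {a, e, g, h, j}  B4 = {c, e, g, h, k}  B5 = {c, d, e, f, g}  B6 = {c, e, g, i, k}  B7 = {b, c, d, e, g}
Tree: B1–B2, B2–B3, B2–B4, B1–B5, B4–B6, B5–B7

Each bag holds 5 vertices, so the decomposition has width 4, which upper-bounds the treewidth. On the other hand G contains the 5-clique {a, e, g, h, j}. A clique must lie in a single bag of any decomposition, so no decomposition can have width below 4. The upper and lower bounds meet at 4, so that is the treewidth.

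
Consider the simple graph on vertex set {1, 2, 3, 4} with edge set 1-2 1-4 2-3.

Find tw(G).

A width-1 tree decomposition is:
Bags: B1 = {2, 3}  B2 = {1, 2}  B3 = {1, 4}
Tree: B1–B2, B2–B3
Every bag has size at most 2, so the width is 2 − 1 = 1 and tw(G) ≤ 1. Since G has at least one edge (e.g. 3–2), it is not an edgeless graph, so tw(G) ≥ 1. The upper and lower bounds meet at 1, so that is the treewidth.

1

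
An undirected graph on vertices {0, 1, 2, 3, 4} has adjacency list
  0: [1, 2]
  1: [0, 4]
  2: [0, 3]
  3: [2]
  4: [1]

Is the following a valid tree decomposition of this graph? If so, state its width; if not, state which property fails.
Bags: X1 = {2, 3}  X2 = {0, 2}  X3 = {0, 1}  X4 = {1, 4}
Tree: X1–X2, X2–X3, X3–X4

Yes; width 1.

Checking the three conditions: (i) the bags cover all of {0, 1, 2, 3, 4}; (ii) for each edge, some bag contains both endpoints; (iii) the bags containing any fixed vertex form a subtree. All hold, so the decomposition is valid with width 2 − 1 = 1.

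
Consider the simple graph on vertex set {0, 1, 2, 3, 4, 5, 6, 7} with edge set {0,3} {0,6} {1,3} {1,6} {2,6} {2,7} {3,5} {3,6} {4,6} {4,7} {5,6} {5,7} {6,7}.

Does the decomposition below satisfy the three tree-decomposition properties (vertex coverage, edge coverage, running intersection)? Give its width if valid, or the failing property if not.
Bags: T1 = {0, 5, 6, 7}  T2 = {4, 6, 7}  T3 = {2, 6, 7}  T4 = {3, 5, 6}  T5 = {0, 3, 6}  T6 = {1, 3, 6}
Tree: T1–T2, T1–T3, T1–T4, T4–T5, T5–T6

A tree decomposition must satisfy three properties: every vertex lies in some bag; for every edge, both endpoints lie together in some bag; and for every vertex, the bags containing it form a connected subtree. Here bags containing vertex 0 are not connected in the tree, so the decomposition is invalid.

No — bags containing vertex 0 are not connected in the tree.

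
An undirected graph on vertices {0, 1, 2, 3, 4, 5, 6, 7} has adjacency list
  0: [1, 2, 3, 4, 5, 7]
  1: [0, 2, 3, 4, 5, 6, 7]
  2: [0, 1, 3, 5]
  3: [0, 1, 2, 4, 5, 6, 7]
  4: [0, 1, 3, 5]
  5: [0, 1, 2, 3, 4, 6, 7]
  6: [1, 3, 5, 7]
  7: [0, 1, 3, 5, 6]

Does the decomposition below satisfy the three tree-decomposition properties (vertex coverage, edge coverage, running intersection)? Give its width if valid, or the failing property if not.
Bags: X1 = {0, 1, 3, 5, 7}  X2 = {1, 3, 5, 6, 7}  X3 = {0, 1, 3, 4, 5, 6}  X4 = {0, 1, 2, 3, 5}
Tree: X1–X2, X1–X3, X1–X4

No — bags containing vertex 6 are not connected in the tree.

A tree decomposition must satisfy three properties: every vertex lies in some bag; for every edge, both endpoints lie together in some bag; and for every vertex, the bags containing it form a connected subtree. Here bags containing vertex 6 are not connected in the tree, so the decomposition is invalid.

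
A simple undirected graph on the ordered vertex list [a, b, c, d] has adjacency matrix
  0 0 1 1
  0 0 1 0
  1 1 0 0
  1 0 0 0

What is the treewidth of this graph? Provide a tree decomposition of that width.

Treewidth 1.
One such decomposition:
Bags: B1 = {a, d}  B2 = {a, c}  B3 = {b, c}
Tree: B1–B2, B2–B3

Each bag holds 2 vertices, so the decomposition has width 1, which upper-bounds the treewidth. G has an edge, so its treewidth is at least 1. Therefore the treewidth is 1.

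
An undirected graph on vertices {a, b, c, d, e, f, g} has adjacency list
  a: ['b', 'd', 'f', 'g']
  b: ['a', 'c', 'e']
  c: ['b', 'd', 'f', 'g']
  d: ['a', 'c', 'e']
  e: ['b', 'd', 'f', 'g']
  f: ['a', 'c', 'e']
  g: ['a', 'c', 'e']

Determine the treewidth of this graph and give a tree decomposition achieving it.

Treewidth 3.
Bags: B1 = {a, c, d, e}  B2 = {a, c, e, g}  B3 = {a, c, e, f}  B4 = {a, b, c, e}
Tree: B1–B2, B2–B3, B3–B4

The largest bag has 4 vertices, giving width 3; this decomposition certifies tw(G) ≤ 3. For the lower bound: the 4 vertex sets {c,d}, {e,g}, {a}, {f} are disjoint, each induces a connected subgraph, and every pair is joined by at least one edge of G. Contracting each set to a single vertex therefore yields K_{4} as a minor, and since treewidth is minor-monotone, tw(G) ≥ tw(K_{4}) = 3. The upper and lower bounds meet at 3, so that is the treewidth.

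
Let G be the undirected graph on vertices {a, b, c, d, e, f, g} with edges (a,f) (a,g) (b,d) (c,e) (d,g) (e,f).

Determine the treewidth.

1

A width-1 tree decomposition is:
Bags: B1 = {b, d}  B2 = {d, g}  B3 = {a, g}  B4 = {a, f}  B5 = {e, f}  B6 = {c, e}
Tree: B1–B2, B2–B3, B3–B4, B4–B5, B5–B6
Each bag holds 2 vertices, so the decomposition has width 1, which upper-bounds the treewidth. Since G has at least one edge (e.g. b–d), it is not an edgeless graph, so tw(G) ≥ 1. The upper and lower bounds meet at 1, so that is the treewidth.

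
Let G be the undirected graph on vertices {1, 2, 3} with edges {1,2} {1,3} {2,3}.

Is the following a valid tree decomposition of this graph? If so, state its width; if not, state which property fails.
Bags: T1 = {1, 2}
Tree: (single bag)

A tree decomposition must satisfy three properties: every vertex lies in some bag; for every edge, both endpoints lie together in some bag; and for every vertex, the bags containing it form a connected subtree. Here vertex 3 appears in no bag, so the decomposition is invalid.

No — vertex 3 appears in no bag.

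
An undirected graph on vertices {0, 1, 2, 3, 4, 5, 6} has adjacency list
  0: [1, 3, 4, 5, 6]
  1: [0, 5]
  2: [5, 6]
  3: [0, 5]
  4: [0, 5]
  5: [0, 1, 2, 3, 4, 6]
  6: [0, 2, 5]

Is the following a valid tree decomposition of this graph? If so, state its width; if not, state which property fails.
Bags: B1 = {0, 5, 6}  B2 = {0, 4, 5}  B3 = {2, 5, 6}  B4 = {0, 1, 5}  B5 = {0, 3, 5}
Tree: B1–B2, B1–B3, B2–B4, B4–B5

Every vertex of G appears in some bag (union = {0, 1, 2, 3, 4, 5, 6}); every edge is covered by a bag; and for each vertex v the set of bags containing v is connected in the bag tree. The decomposition is therefore valid. The largest bag has 3 vertices, so the width is 2.

Yes; width 2.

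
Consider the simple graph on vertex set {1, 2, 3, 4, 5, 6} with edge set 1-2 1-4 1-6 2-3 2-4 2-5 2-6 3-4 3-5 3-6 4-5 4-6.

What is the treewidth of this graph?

A width-3 tree decomposition is:
Bags: B1 = {1, 2, 4, 6}  B2 = {2, 3, 4, 6}  B3 = {2, 3, 4, 5}
Tree: B1–B2, B2–B3
The largest bag has 4 vertices, giving width 3; this decomposition certifies tw(G) ≤ 3. Conversely, {1, 2, 4, 6} is a clique of size 4, and the vertices of any clique must share a bag in every tree decomposition; so some bag has ≥ 4 vertices and tw(G) ≥ 3. Combining the bounds, tw(G) = 3.

3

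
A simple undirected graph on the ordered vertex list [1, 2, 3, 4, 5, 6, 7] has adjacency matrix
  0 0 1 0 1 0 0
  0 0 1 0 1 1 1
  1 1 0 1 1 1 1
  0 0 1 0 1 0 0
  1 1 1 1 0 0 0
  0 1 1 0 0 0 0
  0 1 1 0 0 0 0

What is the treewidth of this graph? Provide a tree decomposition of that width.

Treewidth 2.
One optimal decomposition is:
Bags: B1 = {2, 3, 7}  B2 = {2, 3, 5}  B3 = {2, 3, 6}  B4 = {1, 3, 5}  B5 = {3, 4, 5}
Tree: B1–B2, B2–B3, B2–B4, B2–B5

Every bag has size at most 3, so the width is 3 − 1 = 2 and tw(G) ≤ 2. On the other hand G contains the 3-clique {1, 3, 5}. A clique must lie in a single bag of any decomposition, so no decomposition can have width below 2. Therefore the treewidth is 2.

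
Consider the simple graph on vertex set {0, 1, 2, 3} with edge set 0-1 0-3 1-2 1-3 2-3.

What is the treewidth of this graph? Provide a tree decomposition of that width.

Every bag has size at most 3, so the width is 3 − 1 = 2 and tw(G) ≤ 2. For the lower bound, the 3 vertices {0, 1, 3} are pairwise adjacent, and any tree decomposition puts a clique entirely inside one bag — forcing width ≥ 2. Combining the bounds, tw(G) = 2.

Treewidth 2.
Bags: B1 = {0, 1, 3}  B2 = {1, 2, 3}
Tree: B1–B2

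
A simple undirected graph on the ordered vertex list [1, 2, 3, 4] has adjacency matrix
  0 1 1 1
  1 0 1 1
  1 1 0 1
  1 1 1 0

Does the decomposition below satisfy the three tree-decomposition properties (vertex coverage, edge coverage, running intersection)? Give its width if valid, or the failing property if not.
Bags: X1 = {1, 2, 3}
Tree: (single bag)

No — vertex 4 appears in no bag.

A tree decomposition must satisfy three properties: every vertex lies in some bag; for every edge, both endpoints lie together in some bag; and for every vertex, the bags containing it form a connected subtree. Here vertex 4 appears in no bag, so the decomposition is invalid.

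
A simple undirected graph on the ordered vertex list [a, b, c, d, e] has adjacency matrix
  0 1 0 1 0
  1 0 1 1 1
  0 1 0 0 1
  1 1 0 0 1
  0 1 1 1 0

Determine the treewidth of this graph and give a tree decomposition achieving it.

The largest bag has 3 vertices, giving width 2; this decomposition certifies tw(G) ≤ 2. For the lower bound, the 3 vertices {b, d, e} are pairwise adjacent, and any tree decomposition puts a clique entirely inside one bag — forcing width ≥ 2. Combining the bounds, tw(G) = 2.

Treewidth 2.
One such decomposition:
Bags: B1 = {b, d, e}  B2 = {b, c, e}  B3 = {a, b, d}
Tree: B1–B2, B1–B3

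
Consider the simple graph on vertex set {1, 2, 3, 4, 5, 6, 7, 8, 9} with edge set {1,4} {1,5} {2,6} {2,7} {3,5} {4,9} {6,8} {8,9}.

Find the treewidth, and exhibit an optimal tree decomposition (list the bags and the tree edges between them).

Treewidth 1.
One optimal decomposition is:
Bags: B1 = {3, 5}  B2 = {1, 5}  B3 = {1, 4}  B4 = {4, 9}  B5 = {8, 9}  B6 = {6, 8}  B7 = {2, 6}  B8 = {2, 7}
Tree: B1–B2, B2–B3, B3–B4, B4–B5, B5–B6, B6–B7, B7–B8

Every bag has size at most 2, so the width is 2 − 1 = 1 and tw(G) ≤ 1. G has an edge, so its treewidth is at least 1. Combining the bounds, tw(G) = 1.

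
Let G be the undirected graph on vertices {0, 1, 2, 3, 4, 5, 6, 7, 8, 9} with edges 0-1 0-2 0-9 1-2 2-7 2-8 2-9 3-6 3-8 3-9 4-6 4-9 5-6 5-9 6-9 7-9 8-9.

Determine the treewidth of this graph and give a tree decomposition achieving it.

The largest bag has 3 vertices, giving width 2; this decomposition certifies tw(G) ≤ 2. On the other hand G contains the 3-clique {0, 1, 2}. A clique must lie in a single bag of any decomposition, so no decomposition can have width below 2. Hence tw(G) = 2 exactly.

Treewidth 2.
One such decomposition:
Bags: B1 = {3, 6, 9}  B2 = {3, 8, 9}  B3 = {2, 8, 9}  B4 = {0, 2, 9}  B5 = {0, 1, 2}  B6 = {5, 6, 9}  B7 = {4, 6, 9}  B8 = {2, 7, 9}
Tree: B1–B2, B2–B3, B3–B4, B4–B5, B1–B6, B1–B7, B3–B8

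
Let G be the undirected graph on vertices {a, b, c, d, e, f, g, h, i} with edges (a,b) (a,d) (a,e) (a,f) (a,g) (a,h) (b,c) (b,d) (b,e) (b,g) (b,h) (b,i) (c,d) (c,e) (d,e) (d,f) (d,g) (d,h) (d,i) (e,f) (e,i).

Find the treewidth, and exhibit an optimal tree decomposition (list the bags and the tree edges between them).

Treewidth 3.
One such decomposition:
Bags: B1 = {a, b, d, e}  B2 = {a, b, d, g}  B3 = {b, d, e, i}  B4 = {b, c, d, e}  B5 = {a, d, e, f}  B6 = {a, b, d, h}
Tree: B1–B2, B1–B3, B1–B4, B1–B5, B1–B6

Every bag has size at most 4, so the width is 4 − 1 = 3 and tw(G) ≤ 3. On the other hand G contains the 4-clique {a, d, e, f}. A clique must lie in a single bag of any decomposition, so no decomposition can have width below 3. Combining the bounds, tw(G) = 3.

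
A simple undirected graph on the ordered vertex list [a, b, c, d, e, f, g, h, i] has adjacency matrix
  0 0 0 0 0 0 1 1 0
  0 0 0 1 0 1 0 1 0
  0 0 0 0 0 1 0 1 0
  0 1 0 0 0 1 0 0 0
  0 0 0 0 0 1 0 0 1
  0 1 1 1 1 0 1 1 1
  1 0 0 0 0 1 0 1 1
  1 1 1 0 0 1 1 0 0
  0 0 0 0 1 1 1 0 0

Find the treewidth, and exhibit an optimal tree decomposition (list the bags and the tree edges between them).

Treewidth 2.
One such decomposition:
Bags: B1 = {c, f, h}  B2 = {f, g, h}  B3 = {a, g, h}  B4 = {f, g, i}  B5 = {b, f, h}  B6 = {b, d, f}  B7 = {e, f, i}
Tree: B1–B2, B2–B3, B2–B4, B1–B5, B5–B6, B4–B7

Each bag holds 3 vertices, so the decomposition has width 2, which upper-bounds the treewidth. On the other hand G contains the 3-clique {a, g, h}. A clique must lie in a single bag of any decomposition, so no decomposition can have width below 2. Combining the bounds, tw(G) = 2.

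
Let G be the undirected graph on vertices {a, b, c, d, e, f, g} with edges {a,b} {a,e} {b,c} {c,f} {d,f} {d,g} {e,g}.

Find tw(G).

2

A width-2 tree decomposition is:
Bags: B1 = {b, c, f}  B2 = {a, b, f}  B3 = {a, e, f}  B4 = {e, f, g}  B5 = {d, f, g}
Tree: B1–B2, B2–B3, B3–B4, B4–B5
Each bag holds 3 vertices, so the decomposition has width 2, which upper-bounds the treewidth. Since f–c–b–a–e–g–d–f is a cycle in G, G is not acyclic. Forests are exactly the graphs of treewidth ≤ 1, so tw(G) ≥ 2. Hence tw(G) = 2 exactly.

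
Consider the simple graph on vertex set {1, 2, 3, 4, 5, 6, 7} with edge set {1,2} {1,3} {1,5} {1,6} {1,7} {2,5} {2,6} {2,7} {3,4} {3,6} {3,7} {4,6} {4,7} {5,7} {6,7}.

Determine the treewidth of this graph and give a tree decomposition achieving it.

Each bag holds 4 vertices, so the decomposition has width 3, which upper-bounds the treewidth. On the other hand G contains the 4-clique {1, 2, 5, 7}. A clique must lie in a single bag of any decomposition, so no decomposition can have width below 3. The upper and lower bounds meet at 3, so that is the treewidth.

Treewidth 3.
One optimal decomposition is:
Bags: B1 = {1, 2, 6, 7}  B2 = {1, 2, 5, 7}  B3 = {1, 3, 6, 7}  B4 = {3, 4, 6, 7}
Tree: B1–B2, B1–B3, B3–B4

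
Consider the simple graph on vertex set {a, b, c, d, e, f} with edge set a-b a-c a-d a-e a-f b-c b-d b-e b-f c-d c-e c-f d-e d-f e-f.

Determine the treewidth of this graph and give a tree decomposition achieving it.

With just one bag of size 6, the width is 6 − 1 = 5, so tw(G) ≤ 5. On the other hand G contains the 6-clique {a, b, c, d, e, f}. A clique must lie in a single bag of any decomposition, so no decomposition can have width below 5. Hence tw(G) = 5 exactly.

Treewidth 5.
One optimal decomposition is:
Bags: B1 = {a, b, c, d, e, f}
Tree: (single bag)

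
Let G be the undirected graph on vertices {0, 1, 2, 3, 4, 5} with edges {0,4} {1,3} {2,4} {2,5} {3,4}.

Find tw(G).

1

A width-1 tree decomposition is:
Bags: B1 = {3, 4}  B2 = {2, 4}  B3 = {1, 3}  B4 = {2, 5}  B5 = {0, 4}
Tree: B1–B2, B1–B3, B2–B4, B2–B5
The largest bag has 2 vertices, giving width 1; this decomposition certifies tw(G) ≤ 1. Since G has at least one edge (e.g. 4–3), it is not an edgeless graph, so tw(G) ≥ 1. Therefore the treewidth is 1.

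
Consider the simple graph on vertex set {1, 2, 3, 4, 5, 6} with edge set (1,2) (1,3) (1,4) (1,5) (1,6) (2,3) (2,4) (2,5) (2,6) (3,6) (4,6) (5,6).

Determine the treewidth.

3

A width-3 tree decomposition is:
Bags: B1 = {1, 2, 5, 6}  B2 = {1, 2, 3, 6}  B3 = {1, 2, 4, 6}
Tree: B1–B2, B1–B3
Every bag has size at most 4, so the width is 4 − 1 = 3 and tw(G) ≤ 3. For the lower bound, the 4 vertices {1, 2, 3, 6} are pairwise adjacent, and any tree decomposition puts a clique entirely inside one bag — forcing width ≥ 3. Hence tw(G) = 3 exactly.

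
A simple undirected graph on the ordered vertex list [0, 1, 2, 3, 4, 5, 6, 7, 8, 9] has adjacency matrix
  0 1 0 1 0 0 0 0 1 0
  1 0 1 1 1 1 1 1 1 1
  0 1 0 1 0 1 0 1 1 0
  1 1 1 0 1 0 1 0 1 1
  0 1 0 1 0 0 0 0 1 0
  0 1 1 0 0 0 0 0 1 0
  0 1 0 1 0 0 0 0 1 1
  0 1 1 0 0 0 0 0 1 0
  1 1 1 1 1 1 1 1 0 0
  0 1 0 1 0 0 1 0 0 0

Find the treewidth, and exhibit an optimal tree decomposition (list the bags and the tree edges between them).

Treewidth 3.
Bags: B1 = {1, 3, 6, 8}  B2 = {1, 3, 6, 9}  B3 = {1, 2, 3, 8}  B4 = {1, 3, 4, 8}  B5 = {1, 2, 5, 8}  B6 = {0, 1, 3, 8}  B7 = {1, 2, 7, 8}
Tree: B1–B2, B1–B3, B3–B4, B3–B5, B3–B6, B3–B7

The largest bag has 4 vertices, giving width 3; this decomposition certifies tw(G) ≤ 3. Conversely, {0, 1, 3, 8} is a clique of size 4, and the vertices of any clique must share a bag in every tree decomposition; so some bag has ≥ 4 vertices and tw(G) ≥ 3. The upper and lower bounds meet at 3, so that is the treewidth.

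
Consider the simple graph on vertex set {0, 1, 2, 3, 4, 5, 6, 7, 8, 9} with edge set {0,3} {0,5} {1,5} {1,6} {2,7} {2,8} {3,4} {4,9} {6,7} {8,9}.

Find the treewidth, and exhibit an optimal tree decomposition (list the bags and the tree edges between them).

Each bag holds 3 vertices, so the decomposition has width 2, which upper-bounds the treewidth. Since 5–1–6–7–2–8–9–4–3–0–5 is a cycle in G, G is not acyclic. Forests are exactly the graphs of treewidth ≤ 1, so tw(G) ≥ 2. The upper and lower bounds meet at 2, so that is the treewidth.

Treewidth 2.
One optimal decomposition is:
Bags: B1 = {1, 5, 6}  B2 = {5, 6, 7}  B3 = {2, 5, 7}  B4 = {2, 5, 8}  B5 = {5, 8, 9}  B6 = {4, 5, 9}  B7 = {3, 4, 5}  B8 = {0, 3, 5}
Tree: B1–B2, B2–B3, B3–B4, B4–B5, B5–B6, B6–B7, B7–B8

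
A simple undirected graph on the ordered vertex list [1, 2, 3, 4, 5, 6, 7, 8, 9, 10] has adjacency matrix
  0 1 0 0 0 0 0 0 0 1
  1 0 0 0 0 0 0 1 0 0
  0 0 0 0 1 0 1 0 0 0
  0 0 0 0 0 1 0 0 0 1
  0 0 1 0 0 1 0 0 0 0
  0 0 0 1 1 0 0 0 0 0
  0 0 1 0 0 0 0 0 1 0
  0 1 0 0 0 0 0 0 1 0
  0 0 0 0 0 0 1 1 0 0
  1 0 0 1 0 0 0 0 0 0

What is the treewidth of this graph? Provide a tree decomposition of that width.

The largest bag has 3 vertices, giving width 2; this decomposition certifies tw(G) ≤ 2. The edges 2–8–9–7–3–5–6–4–10–1–2 form a cycle, so G is not a tree and its treewidth is at least 2. Hence tw(G) = 2 exactly.

Treewidth 2.
One optimal decomposition is:
Bags: B1 = {2, 8, 9}  B2 = {2, 7, 9}  B3 = {2, 3, 7}  B4 = {2, 3, 5}  B5 = {2, 5, 6}  B6 = {2, 4, 6}  B7 = {2, 4, 10}  B8 = {1, 2, 10}
Tree: B1–B2, B2–B3, B3–B4, B4–B5, B5–B6, B6–B7, B7–B8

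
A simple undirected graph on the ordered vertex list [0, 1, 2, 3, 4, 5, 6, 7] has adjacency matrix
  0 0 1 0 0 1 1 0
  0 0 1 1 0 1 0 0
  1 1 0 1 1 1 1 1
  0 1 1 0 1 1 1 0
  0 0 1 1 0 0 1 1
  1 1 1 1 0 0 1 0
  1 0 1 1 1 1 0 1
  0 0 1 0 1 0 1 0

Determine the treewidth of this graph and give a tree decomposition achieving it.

Treewidth 3.
Bags: B1 = {2, 3, 5, 6}  B2 = {2, 3, 4, 6}  B3 = {2, 4, 6, 7}  B4 = {1, 2, 3, 5}  B5 = {0, 2, 5, 6}
Tree: B1–B2, B2–B3, B1–B4, B1–B5

Every bag has size at most 4, so the width is 4 − 1 = 3 and tw(G) ≤ 3. On the other hand G contains the 4-clique {1, 2, 3, 5}. A clique must lie in a single bag of any decomposition, so no decomposition can have width below 3. The upper and lower bounds meet at 3, so that is the treewidth.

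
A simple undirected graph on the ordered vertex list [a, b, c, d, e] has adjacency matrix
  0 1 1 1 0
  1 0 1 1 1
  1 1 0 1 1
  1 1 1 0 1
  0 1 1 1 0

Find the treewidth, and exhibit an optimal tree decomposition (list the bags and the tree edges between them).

Each bag holds 4 vertices, so the decomposition has width 3, which upper-bounds the treewidth. Conversely, {b, c, d, e} is a clique of size 4, and the vertices of any clique must share a bag in every tree decomposition; so some bag has ≥ 4 vertices and tw(G) ≥ 3. The upper and lower bounds meet at 3, so that is the treewidth.

Treewidth 3.
One such decomposition:
Bags: B1 = {a, b, c, d}  B2 = {b, c, d, e}
Tree: B1–B2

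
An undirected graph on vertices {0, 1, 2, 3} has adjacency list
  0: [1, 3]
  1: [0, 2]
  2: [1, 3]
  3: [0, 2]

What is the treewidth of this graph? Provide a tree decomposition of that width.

Treewidth 2.
One such decomposition:
Bags: B1 = {0, 1, 2}  B2 = {0, 2, 3}
Tree: B1–B2

Each bag holds 3 vertices, so the decomposition has width 2, which upper-bounds the treewidth. The edges 2–1–0–3–2 form a cycle, so G is not a tree and its treewidth is at least 2. Hence tw(G) = 2 exactly.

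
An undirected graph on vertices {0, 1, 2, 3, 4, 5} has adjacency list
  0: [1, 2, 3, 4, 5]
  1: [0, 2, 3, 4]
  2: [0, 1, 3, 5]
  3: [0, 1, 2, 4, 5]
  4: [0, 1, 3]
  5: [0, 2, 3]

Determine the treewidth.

A width-3 tree decomposition is:
Bags: B1 = {0, 1, 2, 3}  B2 = {0, 1, 3, 4}  B3 = {0, 2, 3, 5}
Tree: B1–B2, B1–B3
Every bag has size at most 4, so the width is 4 − 1 = 3 and tw(G) ≤ 3. Conversely, {0, 1, 2, 3} is a clique of size 4, and the vertices of any clique must share a bag in every tree decomposition; so some bag has ≥ 4 vertices and tw(G) ≥ 3. Combining the bounds, tw(G) = 3.

3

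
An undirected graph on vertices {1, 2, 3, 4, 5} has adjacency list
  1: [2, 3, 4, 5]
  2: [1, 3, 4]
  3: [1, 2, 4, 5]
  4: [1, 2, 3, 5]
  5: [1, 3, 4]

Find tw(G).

3

A width-3 tree decomposition is:
Bags: B1 = {1, 3, 4, 5}  B2 = {1, 2, 3, 4}
Tree: B1–B2
The largest bag has 4 vertices, giving width 3; this decomposition certifies tw(G) ≤ 3. For the lower bound, the 4 vertices {1, 2, 3, 4} are pairwise adjacent, and any tree decomposition puts a clique entirely inside one bag — forcing width ≥ 3. The upper and lower bounds meet at 3, so that is the treewidth.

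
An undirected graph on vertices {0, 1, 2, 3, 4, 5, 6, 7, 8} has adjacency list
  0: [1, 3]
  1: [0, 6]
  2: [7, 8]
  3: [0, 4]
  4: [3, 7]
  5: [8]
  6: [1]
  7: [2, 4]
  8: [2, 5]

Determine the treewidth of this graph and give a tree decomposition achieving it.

Each bag holds 2 vertices, so the decomposition has width 1, which upper-bounds the treewidth. Any graph with an edge has treewidth ≥ 1, and G has the edge 5–8. Combining the bounds, tw(G) = 1.

Treewidth 1.
Bags: B1 = {5, 8}  B2 = {2, 8}  B3 = {2, 7}  B4 = {4, 7}  B5 = {3, 4}  B6 = {0, 3}  B7 = {0, 1}  B8 = {1, 6}
Tree: B1–B2, B2–B3, B3–B4, B4–B5, B5–B6, B6–B7, B7–B8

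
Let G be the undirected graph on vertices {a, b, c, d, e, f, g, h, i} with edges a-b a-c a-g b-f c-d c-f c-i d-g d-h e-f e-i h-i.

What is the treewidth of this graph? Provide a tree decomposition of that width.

Every bag has size at most 4, so the width is 4 − 1 = 3 and tw(G) ≤ 3. For the lower bound: the 4 vertex sets {b,e,f}, {a}, {c}, {d,g,h,i} are disjoint, each induces a connected subgraph, and every pair is joined by at least one edge of G. Contracting each set to a single vertex therefore yields K_{4} as a minor, and since treewidth is minor-monotone, tw(G) ≥ tw(K_{4}) = 3. Hence tw(G) = 3 exactly.

Treewidth 3.
One such decomposition:
Bags: B1 = {a, b, e, f}  B2 = {a, c, e, f}  B3 = {a, c, e, i}  B4 = {a, c, g, i}  B5 = {c, d, g, i}  B6 = {d, g, h, i}
Tree: B1–B2, B2–B3, B3–B4, B4–B5, B5–B6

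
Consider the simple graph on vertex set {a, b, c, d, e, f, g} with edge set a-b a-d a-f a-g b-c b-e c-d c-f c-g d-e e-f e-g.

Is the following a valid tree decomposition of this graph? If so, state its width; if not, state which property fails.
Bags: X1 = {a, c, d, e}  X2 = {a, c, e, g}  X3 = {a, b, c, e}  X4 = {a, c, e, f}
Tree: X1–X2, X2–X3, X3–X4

Yes; width 3.

Every vertex of G appears in some bag (union = {a, b, c, d, e, f, g}); every edge is covered by a bag; and for each vertex v the set of bags containing v is connected in the bag tree. The decomposition is therefore valid. The largest bag has 4 vertices, so the width is 3.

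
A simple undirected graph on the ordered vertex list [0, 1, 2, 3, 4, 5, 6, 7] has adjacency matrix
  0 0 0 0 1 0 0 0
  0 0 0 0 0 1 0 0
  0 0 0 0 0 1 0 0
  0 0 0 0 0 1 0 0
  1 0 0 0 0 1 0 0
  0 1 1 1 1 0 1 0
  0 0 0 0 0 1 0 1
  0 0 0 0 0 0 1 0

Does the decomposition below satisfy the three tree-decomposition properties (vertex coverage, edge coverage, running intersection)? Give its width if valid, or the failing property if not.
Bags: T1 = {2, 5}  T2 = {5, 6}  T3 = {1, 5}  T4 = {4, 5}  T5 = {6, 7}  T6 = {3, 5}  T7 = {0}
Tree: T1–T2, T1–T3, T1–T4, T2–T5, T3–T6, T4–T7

No — edge (4,0) lies in no bag.

A tree decomposition must satisfy three properties: every vertex lies in some bag; for every edge, both endpoints lie together in some bag; and for every vertex, the bags containing it form a connected subtree. Here edge (4,0) lies in no bag, so the decomposition is invalid.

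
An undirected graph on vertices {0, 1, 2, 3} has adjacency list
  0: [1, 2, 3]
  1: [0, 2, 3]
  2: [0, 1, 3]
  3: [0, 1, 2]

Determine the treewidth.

A width-3 tree decomposition is:
Bags: B1 = {0, 1, 2, 3}
Tree: (single bag)
A single bag containing all 4 vertices is trivially a valid decomposition of width 3. On the other hand G contains the 4-clique {0, 1, 2, 3}. A clique must lie in a single bag of any decomposition, so no decomposition can have width below 3. Combining the bounds, tw(G) = 3.

3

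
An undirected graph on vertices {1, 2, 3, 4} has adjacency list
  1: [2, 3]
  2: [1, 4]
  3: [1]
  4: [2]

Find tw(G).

1

A width-1 tree decomposition is:
Bags: B1 = {1, 3}  B2 = {1, 2}  B3 = {2, 4}
Tree: B1–B2, B2–B3
The largest bag has 2 vertices, giving width 1; this decomposition certifies tw(G) ≤ 1. G has an edge, so its treewidth is at least 1. Hence tw(G) = 1 exactly.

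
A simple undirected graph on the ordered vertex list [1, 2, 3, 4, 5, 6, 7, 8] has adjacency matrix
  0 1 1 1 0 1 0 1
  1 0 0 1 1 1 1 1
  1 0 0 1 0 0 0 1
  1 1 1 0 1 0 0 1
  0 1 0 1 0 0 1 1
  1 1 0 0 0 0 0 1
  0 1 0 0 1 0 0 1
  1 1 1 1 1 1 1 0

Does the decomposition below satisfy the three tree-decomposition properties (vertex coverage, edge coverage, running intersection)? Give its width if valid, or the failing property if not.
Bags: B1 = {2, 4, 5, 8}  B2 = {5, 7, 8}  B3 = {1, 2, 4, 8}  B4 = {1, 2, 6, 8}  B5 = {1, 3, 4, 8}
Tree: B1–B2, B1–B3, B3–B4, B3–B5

A tree decomposition must satisfy three properties: every vertex lies in some bag; for every edge, both endpoints lie together in some bag; and for every vertex, the bags containing it form a connected subtree. Here edge (2,7) lies in no bag, so the decomposition is invalid.

No — edge (2,7) lies in no bag.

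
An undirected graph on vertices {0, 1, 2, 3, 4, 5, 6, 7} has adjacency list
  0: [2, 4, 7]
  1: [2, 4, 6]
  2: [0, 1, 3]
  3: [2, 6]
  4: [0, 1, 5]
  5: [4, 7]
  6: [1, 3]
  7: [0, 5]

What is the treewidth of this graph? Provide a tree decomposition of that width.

The largest bag has 3 vertices, giving width 2; this decomposition certifies tw(G) ≤ 2. For the lower bound, G contains the cycle 7–5–4–0–7, so G is not a forest; only forests have treewidth ≤ 1, hence tw(G) ≥ 2. Therefore the treewidth is 2.

Treewidth 2.
Bags: B1 = {0, 5, 7}  B2 = {0, 4, 5}  B3 = {0, 2, 4}  B4 = {1, 2, 4}  B5 = {1, 2, 3}  B6 = {1, 3, 6}
Tree: B1–B2, B2–B3, B3–B4, B4–B5, B5–B6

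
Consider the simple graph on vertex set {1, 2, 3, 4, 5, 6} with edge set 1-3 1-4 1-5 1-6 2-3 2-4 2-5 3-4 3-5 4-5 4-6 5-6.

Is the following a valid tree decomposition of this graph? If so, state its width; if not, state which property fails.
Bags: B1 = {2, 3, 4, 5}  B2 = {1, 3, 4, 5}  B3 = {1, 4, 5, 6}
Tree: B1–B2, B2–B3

Checking the three conditions: (i) the bags cover all of {1, 2, 3, 4, 5, 6}; (ii) for each edge, some bag contains both endpoints; (iii) the bags containing any fixed vertex form a subtree. All hold, so the decomposition is valid with width 4 − 1 = 3.

Yes; width 3.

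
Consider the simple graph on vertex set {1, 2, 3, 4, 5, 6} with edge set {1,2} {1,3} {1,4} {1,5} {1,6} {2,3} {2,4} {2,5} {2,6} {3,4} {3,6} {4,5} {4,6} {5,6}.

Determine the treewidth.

A width-4 tree decomposition is:
Bags: B1 = {1, 2, 3, 4, 6}  B2 = {1, 2, 4, 5, 6}
Tree: B1–B2
The largest bag has 5 vertices, giving width 4; this decomposition certifies tw(G) ≤ 4. On the other hand G contains the 5-clique {1, 2, 3, 4, 6}. A clique must lie in a single bag of any decomposition, so no decomposition can have width below 4. The upper and lower bounds meet at 4, so that is the treewidth.

4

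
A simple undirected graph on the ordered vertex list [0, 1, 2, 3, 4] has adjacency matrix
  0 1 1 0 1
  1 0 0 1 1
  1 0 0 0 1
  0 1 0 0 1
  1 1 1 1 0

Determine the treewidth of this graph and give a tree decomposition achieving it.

Every bag has size at most 3, so the width is 3 − 1 = 2 and tw(G) ≤ 2. Conversely, {0, 1, 4} is a clique of size 3, and the vertices of any clique must share a bag in every tree decomposition; so some bag has ≥ 3 vertices and tw(G) ≥ 2. Combining the bounds, tw(G) = 2.

Treewidth 2.
One such decomposition:
Bags: B1 = {0, 1, 4}  B2 = {0, 2, 4}  B3 = {1, 3, 4}
Tree: B1–B2, B1–B3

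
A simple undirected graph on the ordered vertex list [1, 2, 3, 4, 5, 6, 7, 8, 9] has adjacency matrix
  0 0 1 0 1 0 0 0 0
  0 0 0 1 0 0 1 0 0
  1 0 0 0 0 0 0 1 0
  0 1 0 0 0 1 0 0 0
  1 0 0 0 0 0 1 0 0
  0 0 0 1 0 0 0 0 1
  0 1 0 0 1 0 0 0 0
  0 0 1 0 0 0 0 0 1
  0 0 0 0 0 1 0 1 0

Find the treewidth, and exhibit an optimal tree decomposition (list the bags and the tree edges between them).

Every bag has size at most 3, so the width is 3 − 1 = 2 and tw(G) ≤ 2. For the lower bound, G contains the cycle 1–5–7–2–4–6–9–8–3–1, so G is not a forest; only forests have treewidth ≤ 1, hence tw(G) ≥ 2. Therefore the treewidth is 2.

Treewidth 2.
One such decomposition:
Bags: B1 = {1, 5, 7}  B2 = {1, 2, 7}  B3 = {1, 2, 4}  B4 = {1, 4, 6}  B5 = {1, 6, 9}  B6 = {1, 8, 9}  B7 = {1, 3, 8}
Tree: B1–B2, B2–B3, B3–B4, B4–B5, B5–B6, B6–B7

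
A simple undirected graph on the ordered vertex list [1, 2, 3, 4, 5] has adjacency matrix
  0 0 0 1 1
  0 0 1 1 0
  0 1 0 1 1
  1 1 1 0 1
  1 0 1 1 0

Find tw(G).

A width-2 tree decomposition is:
Bags: B1 = {3, 4, 5}  B2 = {2, 3, 4}  B3 = {1, 4, 5}
Tree: B1–B2, B1–B3
The largest bag has 3 vertices, giving width 2; this decomposition certifies tw(G) ≤ 2. Conversely, {1, 4, 5} is a clique of size 3, and the vertices of any clique must share a bag in every tree decomposition; so some bag has ≥ 3 vertices and tw(G) ≥ 2. Therefore the treewidth is 2.

2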